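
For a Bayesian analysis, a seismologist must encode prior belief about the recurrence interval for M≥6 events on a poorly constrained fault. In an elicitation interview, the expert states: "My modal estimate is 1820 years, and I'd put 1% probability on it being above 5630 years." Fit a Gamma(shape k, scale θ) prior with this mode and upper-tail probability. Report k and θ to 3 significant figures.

k ≈ 4.5, θ ≈ 519

Gamma(k,θ) with k>1 has mode (k−1)θ, so θ = 1820/(k−1).
Need P(X < 5630) = 0.99 with θ tied to k this way. Start at k = 2, θ = 1820: P(X<5630) ≈ 0.814.
Too low — raise k to concentrate. Iterating converges to k ≈ 4.5.
Then θ = 1820/(4.5−1) ≈ 519.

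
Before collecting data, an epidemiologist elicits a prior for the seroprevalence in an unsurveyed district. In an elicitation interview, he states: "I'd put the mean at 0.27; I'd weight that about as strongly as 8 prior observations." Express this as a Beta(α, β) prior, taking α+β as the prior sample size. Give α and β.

Under the effective-sample-size interpretation, Beta(α, β) has prior mean α/(α+β) and prior sample size α+β.
So α+β = 8 and α/(α+β) = 0.27, giving α = 0.27·8 = 2.16 and β = 8 − 2.16 = 5.84.

α = 2.16, β = 5.84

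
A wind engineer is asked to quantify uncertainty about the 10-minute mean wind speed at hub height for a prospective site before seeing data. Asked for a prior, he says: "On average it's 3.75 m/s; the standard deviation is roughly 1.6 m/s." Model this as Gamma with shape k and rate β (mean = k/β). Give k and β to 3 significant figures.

For Gamma(k, rate β): mean = k/β, variance = k/β², so CV = 1/√k.
CV = SD/mean = 1.6/3.75 = 0.4267, hence k = 1/CV² = 5.49.
Then β = k/mean = 5.49/3.75 = 1.46.

k ≈ 5.49, β ≈ 1.46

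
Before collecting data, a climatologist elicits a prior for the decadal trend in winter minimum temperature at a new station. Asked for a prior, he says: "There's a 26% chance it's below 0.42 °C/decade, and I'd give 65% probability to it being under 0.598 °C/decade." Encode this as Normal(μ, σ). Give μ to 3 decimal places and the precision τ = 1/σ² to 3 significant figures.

For Normal(μ,σ), the p-quantile is μ + z_p·σ. Here z_{0.26} = -0.6433, z_{0.65} = 0.3853.
So 0.42 = μ − 0.6433σ and 0.598 = μ + 0.3853σ.
Subtracting: σ = (0.598 − 0.42)/(0.3853 − (-0.6433)) = 0.173.
Then μ = 0.42 − (-0.6433)·0.173 = 0.531.
Precision τ = 1/σ² = 1/0.173² = 33.4.

μ = 0.531, τ = 33.4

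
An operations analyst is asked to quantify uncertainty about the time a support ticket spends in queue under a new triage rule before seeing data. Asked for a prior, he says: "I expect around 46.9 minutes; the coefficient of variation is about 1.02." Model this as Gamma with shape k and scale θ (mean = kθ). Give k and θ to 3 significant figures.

k ≈ 0.961, θ ≈ 48.8

For Gamma(k, scale θ): mean = kθ, variance = kθ², so CV = 1/√k.
CV = 1.02, hence k = 1/CV² = 0.961.
Then θ = mean/k = 46.9/0.961 = 48.8.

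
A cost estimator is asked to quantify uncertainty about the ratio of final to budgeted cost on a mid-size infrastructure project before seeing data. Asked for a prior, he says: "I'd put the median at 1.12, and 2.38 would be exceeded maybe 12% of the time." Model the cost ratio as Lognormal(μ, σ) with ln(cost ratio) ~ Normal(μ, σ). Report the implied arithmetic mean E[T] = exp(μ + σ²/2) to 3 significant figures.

If T ~ Lognormal(μ,σ) then ln T ~ Normal(μ,σ), so the p-quantile of ln T is μ + z_p·σ.
ln(1.12) = 0.1133 and ln(2.38) = 0.8671; z_{0.5} = 0, z_{0.88} = 1.175.
σ = (0.8671 − 0.1133)/(1.175 − (0)) = 0.642.
μ = 0.1133 − (0)·0.642 = 0.113.
E[T] = exp(μ + σ²/2) = exp(0.113 + 0.2058) = 1.38.

E[T] ≈ 1.38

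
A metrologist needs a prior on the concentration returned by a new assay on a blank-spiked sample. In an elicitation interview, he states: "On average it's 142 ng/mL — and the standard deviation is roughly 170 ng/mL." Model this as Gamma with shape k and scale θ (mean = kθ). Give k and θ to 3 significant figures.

k ≈ 0.698, θ ≈ 204

For Gamma(k, scale θ): mean = kθ, variance = kθ², so CV = 1/√k.
CV = SD/mean = 170/142 = 1.197, hence k = 1/CV² = 0.698.
Then θ = mean/k = 142/0.698 = 204.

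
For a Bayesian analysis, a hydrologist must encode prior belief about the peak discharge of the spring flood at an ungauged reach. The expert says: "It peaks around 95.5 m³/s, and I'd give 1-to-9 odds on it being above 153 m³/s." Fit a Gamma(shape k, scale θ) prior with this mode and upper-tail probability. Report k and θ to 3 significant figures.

k ≈ 9.46, θ ≈ 11.3

Gamma(k,θ) with k>1 has mode (k−1)θ, so θ = 95.5/(k−1).
Need P(X < 153) = 0.9 with θ tied to k this way. Start at k = 2, θ = 95.5: P(X<153) ≈ 0.476.
Too low — raise k to concentrate. Iterating converges to k ≈ 9.46.
Then θ = 95.5/(9.46−1) ≈ 11.3.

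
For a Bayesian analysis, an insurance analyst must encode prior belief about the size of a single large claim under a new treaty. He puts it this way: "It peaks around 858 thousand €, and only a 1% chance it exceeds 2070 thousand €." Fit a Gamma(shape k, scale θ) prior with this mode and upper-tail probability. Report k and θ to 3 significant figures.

Gamma(k,θ) with k>1 has mode (k−1)θ, so θ = 858/(k−1).
Need P(X < 2070) = 0.99 with θ tied to k this way. Start at k = 2, θ = 858: P(X<2070) ≈ 0.694.
Too low — raise k to concentrate. Iterating converges to k ≈ 7.1.
Then θ = 858/(7.1−1) ≈ 141.

k ≈ 7.1, θ ≈ 141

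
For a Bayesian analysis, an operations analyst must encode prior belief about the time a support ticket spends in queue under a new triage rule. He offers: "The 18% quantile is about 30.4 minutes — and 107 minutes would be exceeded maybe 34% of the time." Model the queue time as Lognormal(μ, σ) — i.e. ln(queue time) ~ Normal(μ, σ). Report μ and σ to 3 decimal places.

μ ≈ 4.282, σ ≈ 0.948

If T ~ Lognormal(μ,σ) then ln T ~ Normal(μ,σ), so the p-quantile of ln T is μ + z_p·σ.
ln(30.4) = 3.414 and ln(107) = 4.673; z_{0.18} = -0.9154, z_{0.66} = 0.4125.
σ = (4.673 − 3.414)/(0.4125 − (-0.9154)) = 0.948.
μ = 3.414 − (-0.9154)·0.948 = 4.282.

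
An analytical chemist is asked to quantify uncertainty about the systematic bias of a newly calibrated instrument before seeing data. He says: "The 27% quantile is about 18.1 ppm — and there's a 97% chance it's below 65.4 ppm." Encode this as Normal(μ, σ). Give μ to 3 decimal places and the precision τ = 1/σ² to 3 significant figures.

The p-quantile of Normal(μ,σ) is μ + z_p·σ, with z_{0.27} = -0.6128 and z_{0.97} = 1.881.
Eliminate σ: μ = (z₂·x₁ − z₁·x₂)/(z₂ − z₁) = (1.881·18.1 − (-0.6128)·65.4)/2.494 = 29.724.
Then σ = (x₂ − x₁)/(z₂ − z₁) = (65.4 − 18.1)/2.494 = 18.969.
Precision τ = 1/σ² = 1/18.97² = 0.00278.

μ = 29.724, τ = 0.00278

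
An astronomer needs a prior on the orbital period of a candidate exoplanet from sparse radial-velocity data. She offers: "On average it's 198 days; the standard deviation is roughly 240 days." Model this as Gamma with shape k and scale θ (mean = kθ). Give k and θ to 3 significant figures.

For Gamma(k, scale θ): mean = kθ, variance = kθ², so CV = 1/√k.
CV = SD/mean = 240/198 = 1.212, hence k = 1/CV² = 0.681.
Then θ = mean/k = 198/0.681 = 291.

k ≈ 0.681, θ ≈ 291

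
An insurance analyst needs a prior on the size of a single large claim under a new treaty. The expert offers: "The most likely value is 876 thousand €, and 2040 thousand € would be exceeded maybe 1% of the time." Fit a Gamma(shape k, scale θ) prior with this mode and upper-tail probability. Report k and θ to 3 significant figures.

k ≈ 7.67, θ ≈ 131

Gamma(k,θ) with k>1 has mode (k−1)θ, so θ = 876/(k−1).
Need P(X < 2040) = 0.99 with θ tied to k this way. Start at k = 2, θ = 876: P(X<2040) ≈ 0.676.
Too low — raise k to concentrate. Iterating converges to k ≈ 7.67.
Then θ = 876/(7.67−1) ≈ 131.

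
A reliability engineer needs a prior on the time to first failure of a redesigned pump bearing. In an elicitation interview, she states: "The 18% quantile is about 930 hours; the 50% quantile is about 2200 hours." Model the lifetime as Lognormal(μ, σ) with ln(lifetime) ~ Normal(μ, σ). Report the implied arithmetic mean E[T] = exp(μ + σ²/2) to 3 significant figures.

E[T] ≈ 3420 hours

If T ~ Lognormal(μ,σ) then ln T ~ Normal(μ,σ), so the p-quantile of ln T is μ + z_p·σ.
ln(930) = 6.835 and ln(2200) = 7.696; z_{0.18} = -0.9154, z_{0.5} = 0.
σ = (7.696 − 6.835)/(0 − (-0.9154)) = 0.941.
μ = 6.835 − (-0.9154)·0.941 = 7.696.
E[T] = exp(μ + σ²/2) = exp(7.696 + 0.4424) = 3420 hours.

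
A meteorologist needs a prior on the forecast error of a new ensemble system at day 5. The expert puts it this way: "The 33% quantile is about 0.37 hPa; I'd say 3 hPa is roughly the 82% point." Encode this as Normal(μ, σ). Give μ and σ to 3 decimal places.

For Normal(μ,σ), the p-quantile is μ + z_p·σ. Here z_{0.33} = -0.4399, z_{0.82} = 0.9154.
So 0.37 = μ − 0.4399σ and 3 = μ + 0.9154σ.
Subtracting: σ = (3 − 0.37)/(0.9154 − (-0.4399)) = 1.941.
Then μ = 0.37 − (-0.4399)·1.941 = 1.224.

μ = 1.224, σ = 1.941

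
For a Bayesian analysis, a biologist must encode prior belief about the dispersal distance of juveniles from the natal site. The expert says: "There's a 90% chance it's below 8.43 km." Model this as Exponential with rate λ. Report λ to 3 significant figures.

P(T < 8.43) = 1 − e^(−λ·8.43) = 0.9, so λ = −ln(1−0.9)/8.43 = −ln(0.1)/8.43 = 0.273.

λ ≈ 0.273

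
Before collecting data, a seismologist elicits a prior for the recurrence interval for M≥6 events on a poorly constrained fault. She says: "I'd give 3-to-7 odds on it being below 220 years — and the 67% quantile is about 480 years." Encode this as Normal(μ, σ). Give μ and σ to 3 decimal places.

For Normal(μ,σ), the p-quantile is μ + z_p·σ. Here z_{0.3} = -0.5244, z_{0.67} = 0.4399.
So 220 = μ − 0.5244σ and 480 = μ + 0.4399σ.
Subtracting: σ = (480 − 220)/(0.4399 − (-0.5244)) = 269.622.
Then μ = 220 − (-0.5244)·269.622 = 361.390.

μ = 361.390, σ = 269.622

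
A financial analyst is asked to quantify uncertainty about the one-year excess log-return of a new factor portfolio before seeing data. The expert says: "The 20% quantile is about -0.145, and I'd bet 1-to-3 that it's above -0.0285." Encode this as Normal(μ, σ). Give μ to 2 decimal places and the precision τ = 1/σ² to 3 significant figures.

The p-quantile of Normal(μ,σ) is μ + z_p·σ, with z_{0.2} = -0.8416 and z_{0.75} = 0.6745.
Eliminate σ: μ = (z₂·x₁ − z₁·x₂)/(z₂ − z₁) = (0.6745·-0.145 − (-0.8416)·-0.0285)/1.516 = -0.08.
Then σ = (x₂ − x₁)/(z₂ − z₁) = (-0.0285 − -0.145)/1.516 = 0.08.
Precision τ = 1/σ² = 1/0.07684² = 169.

μ = -0.08, τ = 169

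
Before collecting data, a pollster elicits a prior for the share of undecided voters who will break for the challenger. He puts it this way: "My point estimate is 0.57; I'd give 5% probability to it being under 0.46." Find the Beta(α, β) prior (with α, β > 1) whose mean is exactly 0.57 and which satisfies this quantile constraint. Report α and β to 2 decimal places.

With mean 0.57 fixed, write α = 0.57s, β = 0.43s where s = α+β.
Need P(θ < 0.46) = 0.05 under Beta(0.57s, 0.43s). Normal approximation: (q−m)/√(m(1−m)/s) ≈ z_{0.05} = -1.64, so s ≈ 0.57·0.43·(-1.64)²/(0.46−0.57)² = 54.8.
At s = 54.8: P(θ<0.46) ≈ 0.051. Adjusting to match 0.05 gives s ≈ 55.39.
So α = 0.57·55.39 ≈ 31.57, β = 0.43·55.39 ≈ 23.82.

α ≈ 31.57, β ≈ 23.82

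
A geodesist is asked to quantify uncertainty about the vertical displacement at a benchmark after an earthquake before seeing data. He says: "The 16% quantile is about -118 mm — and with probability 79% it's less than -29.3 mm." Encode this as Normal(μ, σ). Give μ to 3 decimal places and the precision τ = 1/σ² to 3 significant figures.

μ = -69.019, τ = 0.000412

The p-quantile of Normal(μ,σ) is μ + z_p·σ, with z_{0.16} = -0.9945 and z_{0.79} = 0.8064.
Eliminate σ: μ = (z₂·x₁ − z₁·x₂)/(z₂ − z₁) = (0.8064·-118 − (-0.9945)·-29.3)/1.801 = -69.019.
Then σ = (x₂ − x₁)/(z₂ − z₁) = (-29.3 − -118)/1.801 = 49.254.
Precision τ = 1/σ² = 1/49.25² = 0.000412.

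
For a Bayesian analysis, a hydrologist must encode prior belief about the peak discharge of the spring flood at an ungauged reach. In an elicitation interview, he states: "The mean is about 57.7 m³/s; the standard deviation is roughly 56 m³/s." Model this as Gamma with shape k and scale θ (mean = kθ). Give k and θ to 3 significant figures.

k ≈ 1.06, θ ≈ 54.4

For Gamma(k, scale θ): mean = kθ, variance = kθ², so CV = 1/√k.
CV = SD/mean = 56/57.7 = 0.9705, hence k = 1/CV² = 1.06.
Then θ = mean/k = 57.7/1.06 = 54.4.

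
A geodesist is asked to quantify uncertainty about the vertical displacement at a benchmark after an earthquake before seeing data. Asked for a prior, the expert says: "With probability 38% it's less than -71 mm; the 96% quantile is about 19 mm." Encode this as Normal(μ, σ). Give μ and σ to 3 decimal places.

μ = -57.629, σ = 43.771

For Normal(μ,σ), the p-quantile is μ + z_p·σ. Here z_{0.38} = -0.3055, z_{0.96} = 1.751.
So -71 = μ − 0.3055σ and 19 = μ + 1.751σ.
Subtracting: σ = (19 − -71)/(1.751 − (-0.3055)) = 43.771.
Then μ = -71 − (-0.3055)·43.771 = -57.629.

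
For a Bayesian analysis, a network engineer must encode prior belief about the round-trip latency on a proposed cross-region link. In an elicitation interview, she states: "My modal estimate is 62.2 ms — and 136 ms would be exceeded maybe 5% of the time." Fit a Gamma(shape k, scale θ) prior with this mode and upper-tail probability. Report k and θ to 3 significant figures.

Gamma(k,θ) with k>1 has mode (k−1)θ, so θ = 62.2/(k−1).
Need P(X < 136) = 0.95 with θ tied to k this way. Start at k = 2, θ = 62.2: P(X<136) ≈ 0.642.
Too low — raise k to concentrate. Iterating converges to k ≈ 5.5.
Then θ = 62.2/(5.5−1) ≈ 13.8.

k ≈ 5.5, θ ≈ 13.8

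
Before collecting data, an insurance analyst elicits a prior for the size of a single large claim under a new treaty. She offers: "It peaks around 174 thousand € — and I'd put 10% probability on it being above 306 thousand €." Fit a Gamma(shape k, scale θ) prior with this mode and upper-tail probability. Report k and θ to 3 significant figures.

k ≈ 6.96, θ ≈ 29.2

Gamma(k,θ) with k>1 has mode (k−1)θ, so θ = 174/(k−1).
Need P(X < 306) = 0.9 with θ tied to k this way. Start at k = 2, θ = 174: P(X<306) ≈ 0.525.
Too low — raise k to concentrate. Iterating converges to k ≈ 6.96.
Then θ = 174/(6.96−1) ≈ 29.2.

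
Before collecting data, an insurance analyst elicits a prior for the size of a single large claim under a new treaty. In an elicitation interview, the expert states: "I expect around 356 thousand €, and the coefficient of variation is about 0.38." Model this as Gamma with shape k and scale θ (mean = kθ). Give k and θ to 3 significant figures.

k ≈ 6.93, θ ≈ 51.4

For Gamma(k, scale θ): mean = kθ, variance = kθ², so CV = 1/√k.
CV = 0.38, hence k = 1/CV² = 6.93.
Then θ = mean/k = 356/6.93 = 51.4.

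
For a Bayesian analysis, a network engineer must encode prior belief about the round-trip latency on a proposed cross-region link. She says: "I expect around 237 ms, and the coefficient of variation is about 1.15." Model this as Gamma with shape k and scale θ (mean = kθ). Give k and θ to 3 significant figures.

k ≈ 0.756, θ ≈ 313

For Gamma(k, scale θ): mean = kθ, variance = kθ², so CV = 1/√k.
CV = 1.15, hence k = 1/CV² = 0.756.
Then θ = mean/k = 237/0.756 = 313.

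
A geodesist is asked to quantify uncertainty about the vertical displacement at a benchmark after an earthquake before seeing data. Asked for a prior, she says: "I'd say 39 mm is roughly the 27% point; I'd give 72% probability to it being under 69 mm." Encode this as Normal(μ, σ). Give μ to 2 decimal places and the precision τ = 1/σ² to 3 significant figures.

For Normal(μ,σ), the p-quantile is μ + z_p·σ. Here z_{0.27} = -0.6128, z_{0.72} = 0.5828.
So 39 = μ − 0.6128σ and 69 = μ + 0.5828σ.
Subtracting: σ = (69 − 39)/(0.5828 − (-0.6128)) = 25.09.
Then μ = 39 − (-0.6128)·25.09 = 54.38.
Precision τ = 1/σ² = 1/25.09² = 0.00159.

μ = 54.38, τ = 0.00159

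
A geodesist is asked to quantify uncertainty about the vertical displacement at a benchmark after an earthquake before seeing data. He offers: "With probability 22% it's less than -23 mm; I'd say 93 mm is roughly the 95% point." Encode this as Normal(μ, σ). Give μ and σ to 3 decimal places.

μ = 14.059, σ = 47.992

The p-quantile of Normal(μ,σ) is μ + z_p·σ, with z_{0.22} = -0.7722 and z_{0.95} = 1.645.
Eliminate σ: μ = (z₂·x₁ − z₁·x₂)/(z₂ − z₁) = (1.645·-23 − (-0.7722)·93)/2.417 = 14.059.
Then σ = (x₂ − x₁)/(z₂ − z₁) = (93 − -23)/2.417 = 47.992.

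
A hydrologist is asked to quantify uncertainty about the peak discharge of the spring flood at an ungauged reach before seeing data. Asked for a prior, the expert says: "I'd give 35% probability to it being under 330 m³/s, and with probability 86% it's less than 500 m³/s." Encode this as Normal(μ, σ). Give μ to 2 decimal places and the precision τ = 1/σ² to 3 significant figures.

The p-quantile of Normal(μ,σ) is μ + z_p·σ, with z_{0.35} = -0.3853 and z_{0.86} = 1.08.
Eliminate σ: μ = (z₂·x₁ − z₁·x₂)/(z₂ − z₁) = (1.08·330 − (-0.3853)·500)/1.466 = 374.69.
Then σ = (x₂ − x₁)/(z₂ − z₁) = (500 − 330)/1.466 = 115.99.
Precision τ = 1/σ² = 1/116² = 7.43e-05.

μ = 374.69, τ = 7.43e-05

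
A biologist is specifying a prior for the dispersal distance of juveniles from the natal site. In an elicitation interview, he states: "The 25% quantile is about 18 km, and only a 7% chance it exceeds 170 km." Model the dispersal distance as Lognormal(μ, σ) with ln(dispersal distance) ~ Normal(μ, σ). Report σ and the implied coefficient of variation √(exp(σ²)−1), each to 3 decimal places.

If T ~ Lognormal(μ,σ) then ln T ~ Normal(μ,σ), so the p-quantile of ln T is μ + z_p·σ.
ln(18) = 2.89 and ln(170) = 5.136; z_{0.25} = -0.6745, z_{0.93} = 1.476.
σ = (5.136 − 2.89)/(1.476 − (-0.6745)) = 1.044.
μ = 2.89 − (-0.6745)·1.044 = 3.595.
CV = √(exp(σ²)−1) = √(exp(1.0905)−1) = 1.406.

σ ≈ 1.044, CV ≈ 1.406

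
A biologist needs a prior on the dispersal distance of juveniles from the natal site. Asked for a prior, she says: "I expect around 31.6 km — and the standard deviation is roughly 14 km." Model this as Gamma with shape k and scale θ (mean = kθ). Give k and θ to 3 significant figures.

For Gamma(k, scale θ): mean = kθ, variance = kθ², so CV = 1/√k.
CV = SD/mean = 14/31.6 = 0.443, hence k = 1/CV² = 5.09.
Then θ = mean/k = 31.6/5.09 = 6.2.

k ≈ 5.09, θ ≈ 6.2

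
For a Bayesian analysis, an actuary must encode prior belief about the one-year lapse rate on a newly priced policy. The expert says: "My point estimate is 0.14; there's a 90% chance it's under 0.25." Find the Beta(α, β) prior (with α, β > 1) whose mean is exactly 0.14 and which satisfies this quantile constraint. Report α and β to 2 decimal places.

With mean 0.14 fixed, write α = 0.14s, β = 0.86s where s = α+β.
Need P(θ < 0.25) = 0.9 under Beta(0.14s, 0.86s). Normal approximation: (q−m)/√(m(1−m)/s) ≈ z_{0.9} = 1.28, so s ≈ 0.14·0.86·(1.28)²/(0.25−0.14)² = 16.3.
At s = 16.3: P(θ<0.25) ≈ 0.893. Adjusting to match 0.9 gives s ≈ 17.76.
So α = 0.14·17.76 ≈ 2.49, β = 0.86·17.76 ≈ 15.27.

α ≈ 2.49, β ≈ 15.27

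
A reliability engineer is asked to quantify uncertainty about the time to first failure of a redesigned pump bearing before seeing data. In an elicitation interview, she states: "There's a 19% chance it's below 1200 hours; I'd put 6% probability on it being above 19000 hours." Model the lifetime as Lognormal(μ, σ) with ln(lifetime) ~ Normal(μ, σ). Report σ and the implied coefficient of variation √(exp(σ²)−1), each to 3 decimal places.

If T ~ Lognormal(μ,σ) then ln T ~ Normal(μ,σ), so the p-quantile of ln T is μ + z_p·σ.
ln(1200) = 7.09 and ln(19000) = 9.852; z_{0.19} = -0.8779, z_{0.94} = 1.555.
σ = (9.852 − 7.09)/(1.555 − (-0.8779)) = 1.135.
μ = 7.09 − (-0.8779)·1.135 = 8.087.
CV = √(exp(σ²)−1) = √(exp(1.2892)−1) = 1.622.

σ ≈ 1.135, CV ≈ 1.622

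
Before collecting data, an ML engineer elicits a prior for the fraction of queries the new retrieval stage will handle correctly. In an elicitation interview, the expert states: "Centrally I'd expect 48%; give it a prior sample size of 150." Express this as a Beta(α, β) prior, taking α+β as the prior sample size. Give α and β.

α = 72, β = 78

Under the effective-sample-size interpretation, Beta(α, β) has prior mean α/(α+β) and prior sample size α+β.
So α+β = 150 and α/(α+β) = 0.48, giving α = 0.48·150 = 72 and β = 150 − 72 = 78.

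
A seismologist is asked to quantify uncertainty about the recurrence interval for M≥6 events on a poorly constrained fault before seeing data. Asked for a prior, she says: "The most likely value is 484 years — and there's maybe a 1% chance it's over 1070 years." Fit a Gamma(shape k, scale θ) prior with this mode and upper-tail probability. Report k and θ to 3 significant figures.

k ≈ 8.65, θ ≈ 63.2

Gamma(k,θ) with k>1 has mode (k−1)θ, so θ = 484/(k−1).
Need P(X < 1070) = 0.99 with θ tied to k this way. Start at k = 2, θ = 484: P(X<1070) ≈ 0.648.
Too low — raise k to concentrate. Iterating converges to k ≈ 8.65.
Then θ = 484/(8.65−1) ≈ 63.2.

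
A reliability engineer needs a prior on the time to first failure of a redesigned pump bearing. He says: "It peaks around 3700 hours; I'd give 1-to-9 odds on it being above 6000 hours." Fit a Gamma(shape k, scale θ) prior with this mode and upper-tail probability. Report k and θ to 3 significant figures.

Gamma(k,θ) with k>1 has mode (k−1)θ, so θ = 3700/(k−1).
Need P(X < 6000) = 0.9 with θ tied to k this way. Start at k = 2, θ = 3700: P(X<6000) ≈ 0.482.
Too low — raise k to concentrate. Iterating converges to k ≈ 9.05.
Then θ = 3700/(9.05−1) ≈ 459.

k ≈ 9.05, θ ≈ 459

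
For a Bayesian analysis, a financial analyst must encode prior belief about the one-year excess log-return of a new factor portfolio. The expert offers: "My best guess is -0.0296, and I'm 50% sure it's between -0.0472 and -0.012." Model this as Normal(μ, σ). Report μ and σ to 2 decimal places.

μ = -0.03, σ = 0.03

A symmetric 50% interval runs μ ± z·σ with z = 0.6745.
Half-width = 0.0176, so σ = 0.0176/0.6745 = 0.03.
μ is the stated best guess, -0.03.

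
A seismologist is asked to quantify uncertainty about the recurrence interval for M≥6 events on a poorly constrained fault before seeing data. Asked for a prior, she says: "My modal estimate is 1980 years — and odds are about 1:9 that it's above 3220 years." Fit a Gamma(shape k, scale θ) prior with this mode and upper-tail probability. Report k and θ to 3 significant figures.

k ≈ 8.96, θ ≈ 249

Gamma(k,θ) with k>1 has mode (k−1)θ, so θ = 1980/(k−1).
Need P(X < 3220) = 0.9 with θ tied to k this way. Start at k = 2, θ = 1980: P(X<3220) ≈ 0.484.
Too low — raise k to concentrate. Iterating converges to k ≈ 8.96.
Then θ = 1980/(8.96−1) ≈ 249.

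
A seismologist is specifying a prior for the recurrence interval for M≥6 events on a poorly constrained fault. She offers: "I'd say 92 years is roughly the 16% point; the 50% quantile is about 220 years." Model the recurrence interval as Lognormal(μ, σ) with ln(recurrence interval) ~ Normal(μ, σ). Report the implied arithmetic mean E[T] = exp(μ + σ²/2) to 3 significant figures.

If T ~ Lognormal(μ,σ) then ln T ~ Normal(μ,σ), so the p-quantile of ln T is μ + z_p·σ.
ln(92) = 4.522 and ln(220) = 5.394; z_{0.16} = -0.9945, z_{0.5} = 0.
σ = (5.394 − 4.522)/(0 − (-0.9945)) = 0.877.
μ = 4.522 − (-0.9945)·0.877 = 5.394.
E[T] = exp(μ + σ²/2) = exp(5.394 + 0.3843) = 323 years.

E[T] ≈ 323 years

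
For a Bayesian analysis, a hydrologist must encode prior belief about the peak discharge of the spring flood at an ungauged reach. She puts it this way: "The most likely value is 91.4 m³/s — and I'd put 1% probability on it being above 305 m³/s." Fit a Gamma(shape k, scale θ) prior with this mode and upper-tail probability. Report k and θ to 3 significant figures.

Gamma(k,θ) with k>1 has mode (k−1)θ, so θ = 91.4/(k−1).
Need P(X < 305) = 0.99 with θ tied to k this way. Start at k = 2, θ = 91.4: P(X<305) ≈ 0.846.
Too low — raise k to concentrate. Iterating converges to k ≈ 4.02.
Then θ = 91.4/(4.02−1) ≈ 30.3.

k ≈ 4.02, θ ≈ 30.3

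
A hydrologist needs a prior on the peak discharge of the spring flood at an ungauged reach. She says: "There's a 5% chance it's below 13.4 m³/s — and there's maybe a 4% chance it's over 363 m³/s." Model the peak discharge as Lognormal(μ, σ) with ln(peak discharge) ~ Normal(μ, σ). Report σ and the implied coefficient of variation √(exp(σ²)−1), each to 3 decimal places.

If T ~ Lognormal(μ,σ) then ln T ~ Normal(μ,σ), so the p-quantile of ln T is μ + z_p·σ.
ln(13.4) = 2.595 and ln(363) = 5.894; z_{0.05} = -1.645, z_{0.96} = 1.751.
σ = (5.894 − 2.595)/(1.751 − (-1.645)) = 0.972.
μ = 2.595 − (-1.645)·0.972 = 4.193.
CV = √(exp(σ²)−1) = √(exp(0.9440)−1) = 1.253.

σ ≈ 0.972, CV ≈ 1.253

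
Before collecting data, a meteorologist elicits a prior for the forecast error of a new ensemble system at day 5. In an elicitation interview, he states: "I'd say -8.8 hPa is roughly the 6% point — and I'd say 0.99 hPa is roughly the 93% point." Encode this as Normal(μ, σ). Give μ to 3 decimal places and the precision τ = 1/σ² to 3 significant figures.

For Normal(μ,σ), the p-quantile is μ + z_p·σ. Here z_{0.06} = -1.555, z_{0.93} = 1.476.
So -8.8 = μ − 1.555σ and 0.99 = μ + 1.476σ.
Subtracting: σ = (0.99 − -8.8)/(1.476 − (-1.555)) = 3.230.
Then μ = -8.8 − (-1.555)·3.230 = -3.777.
Precision τ = 1/σ² = 1/3.23² = 0.0958.

μ = -3.777, τ = 0.0958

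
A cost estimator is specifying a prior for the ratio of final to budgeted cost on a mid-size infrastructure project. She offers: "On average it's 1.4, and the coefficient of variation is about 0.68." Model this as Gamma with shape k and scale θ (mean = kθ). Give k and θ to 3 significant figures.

For Gamma(k, scale θ): mean = kθ, variance = kθ², so CV = 1/√k.
CV = 0.68, hence k = 1/CV² = 2.16.
Then θ = mean/k = 1.4/2.16 = 0.647.

k ≈ 2.16, θ ≈ 0.647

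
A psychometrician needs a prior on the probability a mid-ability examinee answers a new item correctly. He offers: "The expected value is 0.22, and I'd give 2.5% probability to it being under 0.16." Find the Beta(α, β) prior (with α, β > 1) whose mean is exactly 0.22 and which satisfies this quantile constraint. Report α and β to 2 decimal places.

With mean 0.22 fixed, write α = 0.22s, β = 0.78s where s = α+β.
Need P(θ < 0.16) = 0.025 under Beta(0.22s, 0.78s). Normal approximation: (q−m)/√(m(1−m)/s) ≈ z_{0.025} = -1.96, so s ≈ 0.22·0.78·(-1.96)²/(0.16−0.22)² = 183.1.
At s = 183.1: P(θ<0.16) ≈ 0.019. Adjusting to match 0.025 gives s ≈ 163.01.
So α = 0.22·163.01 ≈ 35.86, β = 0.78·163.01 ≈ 127.15.

α ≈ 35.86, β ≈ 127.15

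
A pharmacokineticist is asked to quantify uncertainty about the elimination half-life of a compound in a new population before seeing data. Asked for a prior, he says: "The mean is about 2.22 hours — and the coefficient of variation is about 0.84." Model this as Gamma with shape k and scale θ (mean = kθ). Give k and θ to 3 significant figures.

For Gamma(k, scale θ): mean = kθ, variance = kθ², so CV = 1/√k.
CV = 0.84, hence k = 1/CV² = 1.42.
Then θ = mean/k = 2.22/1.42 = 1.57.

k ≈ 1.42, θ ≈ 1.57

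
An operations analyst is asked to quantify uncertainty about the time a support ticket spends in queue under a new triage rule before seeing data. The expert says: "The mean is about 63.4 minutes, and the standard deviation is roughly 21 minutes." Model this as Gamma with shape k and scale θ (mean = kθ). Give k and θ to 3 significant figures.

For Gamma(k, scale θ): mean = kθ, variance = kθ², so CV = 1/√k.
CV = SD/mean = 21/63.4 = 0.3312, hence k = 1/CV² = 9.11.
Then θ = mean/k = 63.4/9.11 = 6.96.

k ≈ 9.11, θ ≈ 6.96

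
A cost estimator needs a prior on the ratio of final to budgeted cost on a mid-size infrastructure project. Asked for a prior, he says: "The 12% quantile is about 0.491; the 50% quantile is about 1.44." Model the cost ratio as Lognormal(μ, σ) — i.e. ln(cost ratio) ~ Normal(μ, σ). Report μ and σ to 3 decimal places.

μ ≈ 0.365, σ ≈ 0.916

If T ~ Lognormal(μ,σ) then ln T ~ Normal(μ,σ), so the p-quantile of ln T is μ + z_p·σ.
ln(0.491) = -0.7113 and ln(1.44) = 0.3646; z_{0.12} = -1.175, z_{0.5} = 0.
σ = (0.3646 − -0.7113)/(0 − (-1.175)) = 0.916.
μ = -0.7113 − (-1.175)·0.916 = 0.365.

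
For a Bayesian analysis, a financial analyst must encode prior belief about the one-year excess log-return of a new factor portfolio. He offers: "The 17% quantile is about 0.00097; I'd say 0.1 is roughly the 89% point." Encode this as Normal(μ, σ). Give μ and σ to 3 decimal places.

For Normal(μ,σ), the p-quantile is μ + z_p·σ. Here z_{0.17} = -0.9542, z_{0.89} = 1.227.
So 0.00097 = μ − 0.9542σ and 0.1 = μ + 1.227σ.
Subtracting: σ = (0.1 − 0.00097)/(1.227 − (-0.9542)) = 0.045.
Then μ = 0.00097 − (-0.9542)·0.045 = 0.044.

μ = 0.044, σ = 0.045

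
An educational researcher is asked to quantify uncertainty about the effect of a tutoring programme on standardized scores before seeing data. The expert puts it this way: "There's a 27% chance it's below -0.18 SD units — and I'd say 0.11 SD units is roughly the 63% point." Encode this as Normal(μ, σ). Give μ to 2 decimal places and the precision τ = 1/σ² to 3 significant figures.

The p-quantile of Normal(μ,σ) is μ + z_p·σ, with z_{0.27} = -0.6128 and z_{0.63} = 0.3319.
Eliminate σ: μ = (z₂·x₁ − z₁·x₂)/(z₂ − z₁) = (0.3319·-0.18 − (-0.6128)·0.11)/0.9447 = 0.01.
Then σ = (x₂ − x₁)/(z₂ − z₁) = (0.11 − -0.18)/0.9447 = 0.31.
Precision τ = 1/σ² = 1/0.307² = 10.6.

μ = 0.01, τ = 10.6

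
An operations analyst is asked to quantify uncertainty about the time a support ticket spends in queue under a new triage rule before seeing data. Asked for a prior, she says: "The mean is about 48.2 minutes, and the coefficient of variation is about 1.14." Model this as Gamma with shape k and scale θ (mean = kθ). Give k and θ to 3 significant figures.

For Gamma(k, scale θ): mean = kθ, variance = kθ², so CV = 1/√k.
CV = 1.14, hence k = 1/CV² = 0.769.
Then θ = mean/k = 48.2/0.769 = 62.6.

k ≈ 0.769, θ ≈ 62.6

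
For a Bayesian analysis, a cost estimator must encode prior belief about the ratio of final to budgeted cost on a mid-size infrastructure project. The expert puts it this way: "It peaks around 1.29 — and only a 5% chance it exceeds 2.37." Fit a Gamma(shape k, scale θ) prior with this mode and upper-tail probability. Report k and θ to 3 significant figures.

Gamma(k,θ) with k>1 has mode (k−1)θ, so θ = 1.29/(k−1).
Need P(X < 2.37) = 0.95 with θ tied to k this way. Start at k = 2, θ = 1.29: P(X<2.37) ≈ 0.548.
Too low — raise k to concentrate. Iterating converges to k ≈ 8.53.
Then θ = 1.29/(8.53−1) ≈ 0.171.

k ≈ 8.53, θ ≈ 0.171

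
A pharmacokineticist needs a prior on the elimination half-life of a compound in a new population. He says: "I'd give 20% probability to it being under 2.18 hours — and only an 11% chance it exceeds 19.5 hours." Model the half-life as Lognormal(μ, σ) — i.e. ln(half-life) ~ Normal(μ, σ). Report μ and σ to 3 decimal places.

μ ≈ 1.671, σ ≈ 1.059

If T ~ Lognormal(μ,σ) then ln T ~ Normal(μ,σ), so the p-quantile of ln T is μ + z_p·σ.
ln(2.18) = 0.7793 and ln(19.5) = 2.97; z_{0.2} = -0.8416, z_{0.89} = 1.227.
σ = (2.97 − 0.7793)/(1.227 − (-0.8416)) = 1.059.
μ = 0.7793 − (-0.8416)·1.059 = 1.671.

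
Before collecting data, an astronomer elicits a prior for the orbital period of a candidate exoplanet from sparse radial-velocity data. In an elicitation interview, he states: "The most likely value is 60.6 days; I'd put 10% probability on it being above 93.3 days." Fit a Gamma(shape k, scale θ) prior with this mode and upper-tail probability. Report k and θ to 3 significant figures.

Gamma(k,θ) with k>1 has mode (k−1)θ, so θ = 60.6/(k−1).
Need P(X < 93.3) = 0.9 with θ tied to k this way. Start at k = 2, θ = 60.6: P(X<93.3) ≈ 0.455.
Too low — raise k to concentrate. Iterating converges to k ≈ 11.
Then θ = 60.6/(11−1) ≈ 6.04.

k ≈ 11, θ ≈ 6.04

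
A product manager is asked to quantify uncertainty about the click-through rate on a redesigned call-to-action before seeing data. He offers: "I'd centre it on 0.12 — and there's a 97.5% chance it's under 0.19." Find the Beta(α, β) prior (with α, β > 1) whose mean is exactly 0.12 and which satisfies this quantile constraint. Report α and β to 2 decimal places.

With mean 0.12 fixed, write α = 0.12s, β = 0.88s where s = α+β.
Need P(θ < 0.19) = 0.975 under Beta(0.12s, 0.88s). Normal approximation: (q−m)/√(m(1−m)/s) ≈ z_{0.975} = 1.96, so s ≈ 0.12·0.88·(1.96)²/(0.19−0.12)² = 82.8.
At s = 82.8: P(θ<0.19) ≈ 0.964. Adjusting to match 0.975 gives s ≈ 100.31.
So α = 0.12·100.31 ≈ 12.04, β = 0.88·100.31 ≈ 88.27.

α ≈ 12.04, β ≈ 88.27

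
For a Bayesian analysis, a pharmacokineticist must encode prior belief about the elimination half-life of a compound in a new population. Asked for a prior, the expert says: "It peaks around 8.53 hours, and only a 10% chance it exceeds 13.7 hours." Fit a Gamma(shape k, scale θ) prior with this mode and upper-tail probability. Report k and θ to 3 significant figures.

k ≈ 9.37, θ ≈ 1.02

Gamma(k,θ) with k>1 has mode (k−1)θ, so θ = 8.53/(k−1).
Need P(X < 13.7) = 0.9 with θ tied to k this way. Start at k = 2, θ = 8.53: P(X<13.7) ≈ 0.477.
Too low — raise k to concentrate. Iterating converges to k ≈ 9.37.
Then θ = 8.53/(9.37−1) ≈ 1.02.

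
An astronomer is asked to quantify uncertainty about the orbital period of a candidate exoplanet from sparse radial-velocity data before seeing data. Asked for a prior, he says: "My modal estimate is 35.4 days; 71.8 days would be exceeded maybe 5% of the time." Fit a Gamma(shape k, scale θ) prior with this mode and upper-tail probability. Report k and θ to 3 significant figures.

Gamma(k,θ) with k>1 has mode (k−1)θ, so θ = 35.4/(k−1).
Need P(X < 71.8) = 0.95 with θ tied to k this way. Start at k = 2, θ = 35.4: P(X<71.8) ≈ 0.602.
Too low — raise k to concentrate. Iterating converges to k ≈ 6.54.
Then θ = 35.4/(6.54−1) ≈ 6.39.

k ≈ 6.54, θ ≈ 6.39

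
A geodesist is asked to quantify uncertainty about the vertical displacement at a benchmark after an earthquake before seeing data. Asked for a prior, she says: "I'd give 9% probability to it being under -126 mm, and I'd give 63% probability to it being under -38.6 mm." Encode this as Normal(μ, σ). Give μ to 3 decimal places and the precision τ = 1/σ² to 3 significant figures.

μ = -55.941, τ = 0.000366

The p-quantile of Normal(μ,σ) is μ + z_p·σ, with z_{0.09} = -1.341 and z_{0.63} = 0.3319.
Eliminate σ: μ = (z₂·x₁ − z₁·x₂)/(z₂ − z₁) = (0.3319·-126 − (-1.341)·-38.6)/1.673 = -55.941.
Then σ = (x₂ − x₁)/(z₂ − z₁) = (-38.6 − -126)/1.673 = 52.254.
Precision τ = 1/σ² = 1/52.25² = 0.000366.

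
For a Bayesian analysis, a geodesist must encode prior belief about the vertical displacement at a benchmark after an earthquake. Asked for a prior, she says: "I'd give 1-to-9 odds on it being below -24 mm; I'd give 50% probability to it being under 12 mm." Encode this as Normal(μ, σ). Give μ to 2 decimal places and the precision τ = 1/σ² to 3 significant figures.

The p-quantile of Normal(μ,σ) is μ + z_p·σ, with z_{0.1} = -1.282 and z_{0.5} = 0.
Eliminate σ: μ = (z₂·x₁ − z₁·x₂)/(z₂ − z₁) = (0·-24 − (-1.282)·12)/1.282 = 12.00.
Then σ = (x₂ − x₁)/(z₂ − z₁) = (12 − -24)/1.282 = 28.09.
Precision τ = 1/σ² = 1/28.09² = 0.00127.

μ = 12.00, τ = 0.00127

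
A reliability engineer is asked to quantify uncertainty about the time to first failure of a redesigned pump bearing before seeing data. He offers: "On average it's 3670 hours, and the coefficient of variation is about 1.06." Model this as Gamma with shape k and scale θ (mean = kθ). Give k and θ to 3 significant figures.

For Gamma(k, scale θ): mean = kθ, variance = kθ², so CV = 1/√k.
CV = 1.06, hence k = 1/CV² = 0.89.
Then θ = mean/k = 3670/0.89 = 4120.

k ≈ 0.89, θ ≈ 4120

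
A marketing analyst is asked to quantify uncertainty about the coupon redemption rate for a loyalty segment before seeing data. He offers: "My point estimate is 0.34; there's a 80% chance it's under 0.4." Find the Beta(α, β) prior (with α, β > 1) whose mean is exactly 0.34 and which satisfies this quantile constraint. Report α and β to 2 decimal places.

With mean 0.34 fixed, write α = 0.34s, β = 0.66s where s = α+β.
Need P(θ < 0.4) = 0.8 under Beta(0.34s, 0.66s). Normal approximation: (q−m)/√(m(1−m)/s) ≈ z_{0.8} = 0.842, so s ≈ 0.34·0.66·(0.842)²/(0.4−0.34)² = 44.2.
At s = 44.2: P(θ<0.4) ≈ 0.803. Adjusting to match 0.8 gives s ≈ 43.12.
So α = 0.34·43.12 ≈ 14.66, β = 0.66·43.12 ≈ 28.46.

α ≈ 14.66, β ≈ 28.46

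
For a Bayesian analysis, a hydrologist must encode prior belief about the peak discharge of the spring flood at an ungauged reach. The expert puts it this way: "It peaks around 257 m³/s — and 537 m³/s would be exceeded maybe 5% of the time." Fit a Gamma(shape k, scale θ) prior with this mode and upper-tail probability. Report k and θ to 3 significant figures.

Gamma(k,θ) with k>1 has mode (k−1)θ, so θ = 257/(k−1).
Need P(X < 537) = 0.95 with θ tied to k this way. Start at k = 2, θ = 257: P(X<537) ≈ 0.618.
Too low — raise k to concentrate. Iterating converges to k ≈ 6.09.
Then θ = 257/(6.09−1) ≈ 50.5.

k ≈ 6.09, θ ≈ 50.5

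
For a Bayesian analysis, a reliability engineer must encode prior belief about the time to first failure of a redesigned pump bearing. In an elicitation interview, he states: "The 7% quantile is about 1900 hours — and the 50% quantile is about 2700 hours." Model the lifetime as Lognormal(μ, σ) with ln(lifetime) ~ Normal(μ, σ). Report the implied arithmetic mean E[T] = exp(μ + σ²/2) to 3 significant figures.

E[T] ≈ 2780 hours

If T ~ Lognormal(μ,σ) then ln T ~ Normal(μ,σ), so the p-quantile of ln T is μ + z_p·σ.
ln(1900) = 7.55 and ln(2700) = 7.901; z_{0.07} = -1.476, z_{0.5} = 0.
σ = (7.901 − 7.55)/(0 − (-1.476)) = 0.238.
μ = 7.55 − (-1.476)·0.238 = 7.901.
E[T] = exp(μ + σ²/2) = exp(7.901 + 0.0283) = 2780 hours.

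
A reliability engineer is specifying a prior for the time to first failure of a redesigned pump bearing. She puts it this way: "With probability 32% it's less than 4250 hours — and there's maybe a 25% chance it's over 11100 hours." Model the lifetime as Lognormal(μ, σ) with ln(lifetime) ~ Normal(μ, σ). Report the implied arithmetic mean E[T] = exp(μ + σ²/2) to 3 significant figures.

If T ~ Lognormal(μ,σ) then ln T ~ Normal(μ,σ), so the p-quantile of ln T is μ + z_p·σ.
ln(4250) = 8.355 and ln(11100) = 9.315; z_{0.32} = -0.4677, z_{0.75} = 0.6745.
σ = (9.315 − 8.355)/(0.6745 − (-0.4677)) = 0.841.
μ = 8.355 − (-0.4677)·0.841 = 8.748.
E[T] = exp(μ + σ²/2) = exp(8.748 + 0.3532) = 8960 hours.

E[T] ≈ 8960 hours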